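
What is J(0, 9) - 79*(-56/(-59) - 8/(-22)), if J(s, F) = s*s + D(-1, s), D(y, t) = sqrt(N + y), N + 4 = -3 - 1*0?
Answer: -67308/649 + 2*I*sqrt(2) ≈ -103.71 + 2.8284*I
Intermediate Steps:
N = -7 (N = -4 + (-3 - 1*0) = -4 + (-3 + 0) = -4 - 3 = -7)
D(y, t) = sqrt(-7 + y)
J(s, F) = s**2 + 2*I*sqrt(2) (J(s, F) = s*s + sqrt(-7 - 1) = s**2 + sqrt(-8) = s**2 + 2*I*sqrt(2))
J(0, 9) - 79*(-56/(-59) - 8/(-22)) = (0**2 + 2*I*sqrt(2)) - 79*(-56/(-59) - 8/(-22)) = (0 + 2*I*sqrt(2)) - 79*(-56*(-1/59) - 8*(-1/22)) = 2*I*sqrt(2) - 79*(56/59 + 4/11) = 2*I*sqrt(2) - 79*852/649 = 2*I*sqrt(2) - 67308/649 = -67308/649 + 2*I*sqrt(2)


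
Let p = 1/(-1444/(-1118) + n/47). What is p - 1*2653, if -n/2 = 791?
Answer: -2256148085/850404 ≈ -2653.0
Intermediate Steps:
n = -1582 (n = -2*791 = -1582)
p = -26273/850404 (p = 1/(-1444/(-1118) - 1582/47) = 1/(-1444*(-1/1118) - 1582*1/47) = 1/(722/559 - 1582/47) = 1/(-850404/26273) = -26273/850404 ≈ -0.030895)
p - 1*2653 = -26273/850404 - 1*2653 = -26273/850404 - 2653 = -2256148085/850404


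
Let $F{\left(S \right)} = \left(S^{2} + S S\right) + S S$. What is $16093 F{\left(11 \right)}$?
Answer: $5841759$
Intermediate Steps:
$F{\left(S \right)} = 3 S^{2}$ ($F{\left(S \right)} = \left(S^{2} + S^{2}\right) + S^{2} = 2 S^{2} + S^{2} = 3 S^{2}$)
$16093 F{\left(11 \right)} = 16093 \cdot 3 \cdot 11^{2} = 16093 \cdot 3 \cdot 121 = 16093 \cdot 363 = 5841759$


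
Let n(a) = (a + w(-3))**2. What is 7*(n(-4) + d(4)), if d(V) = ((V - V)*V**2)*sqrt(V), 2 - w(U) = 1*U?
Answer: 7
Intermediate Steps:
w(U) = 2 - U
d(V) = 0 (d(V) = (0*V**2)*sqrt(V) = 0*sqrt(V) = 0)
n(a) = (5 + a)**2 (n(a) = (a + (2 - 1*(-3)))**2 = (a + (2 + 3))**2 = (a + 5)**2 = (5 + a)**2)
7*(n(-4) + d(4)) = 7*((5 - 4)**2 + 0) = 7*(1**2 + 0) = 7*(1 + 0) = 7*1 = 7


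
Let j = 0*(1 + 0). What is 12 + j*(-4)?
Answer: 12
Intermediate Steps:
j = 0 (j = 0*1 = 0)
12 + j*(-4) = 12 + 0*(-4) = 12 + 0 = 12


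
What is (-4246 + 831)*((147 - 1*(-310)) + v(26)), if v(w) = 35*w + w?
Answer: -4757095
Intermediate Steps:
v(w) = 36*w
(-4246 + 831)*((147 - 1*(-310)) + v(26)) = (-4246 + 831)*((147 - 1*(-310)) + 36*26) = -3415*((147 + 310) + 936) = -3415*(457 + 936) = -3415*1393 = -4757095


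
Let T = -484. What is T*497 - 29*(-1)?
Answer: -240519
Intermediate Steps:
T*497 - 29*(-1) = -484*497 - 29*(-1) = -240548 + 29 = -240519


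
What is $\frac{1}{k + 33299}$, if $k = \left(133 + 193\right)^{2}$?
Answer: $\frac{1}{139575} \approx 7.1646 \cdot 10^{-6}$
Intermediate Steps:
$k = 106276$ ($k = 326^{2} = 106276$)
$\frac{1}{k + 33299} = \frac{1}{106276 + 33299} = \frac{1}{139575}$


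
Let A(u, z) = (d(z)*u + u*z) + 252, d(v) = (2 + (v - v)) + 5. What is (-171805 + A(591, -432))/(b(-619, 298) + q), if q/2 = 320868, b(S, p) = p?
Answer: -211364/321017 ≈ -0.65842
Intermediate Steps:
d(v) = 7 (d(v) = (2 + 0) + 5 = 2 + 5 = 7)
q = 641736 (q = 2*320868 = 641736)
A(u, z) = 252 + 7*u + u*z (A(u, z) = (7*u + u*z) + 252 = 252 + 7*u + u*z)
(-171805 + A(591, -432))/(b(-619, 298) + q) = (-171805 + (252 + 7*591 + 591*(-432)))/(298 + 641736) = (-171805 + (252 + 4137 - 255312))/642034 = (-171805 - 250923)*(1/642034) = -422728*1/642034 = -211364/321017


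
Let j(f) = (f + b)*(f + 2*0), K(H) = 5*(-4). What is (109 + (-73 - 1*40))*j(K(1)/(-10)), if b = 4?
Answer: -48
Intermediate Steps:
K(H) = -20
j(f) = f*(4 + f) (j(f) = (f + 4)*(f + 2*0) = (4 + f)*(f + 0) = (4 + f)*f = f*(4 + f))
(109 + (-73 - 1*40))*j(K(1)/(-10)) = (109 + (-73 - 1*40))*((-20/(-10))*(4 - 20/(-10))) = (109 + (-73 - 40))*((-20*(-⅒))*(4 - 20*(-⅒))) = (109 - 113)*(2*(4 + 2)) = -8*6 = -4*12 = -48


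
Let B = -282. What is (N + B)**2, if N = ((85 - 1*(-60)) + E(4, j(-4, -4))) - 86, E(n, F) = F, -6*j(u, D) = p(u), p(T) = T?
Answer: 444889/9 ≈ 49432.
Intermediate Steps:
j(u, D) = -u/6
N = 179/3 (N = ((85 - 1*(-60)) - 1/6*(-4)) - 86 = ((85 + 60) + 2/3) - 86 = (145 + 2/3) - 86 = 437/3 - 86 = 179/3 ≈ 59.667)
(N + B)**2 = (179/3 - 282)**2 = (-667/3)**2 = 444889/9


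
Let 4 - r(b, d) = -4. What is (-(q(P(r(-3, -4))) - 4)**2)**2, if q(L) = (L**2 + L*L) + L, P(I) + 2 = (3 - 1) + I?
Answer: 303595776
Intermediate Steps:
r(b, d) = 8 (r(b, d) = 4 - 1*(-4) = 4 + 4 = 8)
P(I) = I (P(I) = -2 + ((3 - 1) + I) = -2 + (2 + I) = I)
q(L) = L + 2*L**2 (q(L) = (L**2 + L**2) + L = 2*L**2 + L = L + 2*L**2)
(-(q(P(r(-3, -4))) - 4)**2)**2 = (-(8*(1 + 2*8) - 4)**2)**2 = (-(8*(1 + 16) - 4)**2)**2 = (-(8*17 - 4)**2)**2 = (-(136 - 4)**2)**2 = (-1*132**2)**2 = (-1*17424)**2 = (-17424)**2 = 303595776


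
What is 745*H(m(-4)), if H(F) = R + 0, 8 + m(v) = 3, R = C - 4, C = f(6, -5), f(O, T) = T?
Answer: -6705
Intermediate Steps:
C = -5
R = -9 (R = -5 - 4 = -9)
m(v) = -5 (m(v) = -8 + 3 = -5)
H(F) = -9 (H(F) = -9 + 0 = -9)
745*H(m(-4)) = 745*(-9) = -6705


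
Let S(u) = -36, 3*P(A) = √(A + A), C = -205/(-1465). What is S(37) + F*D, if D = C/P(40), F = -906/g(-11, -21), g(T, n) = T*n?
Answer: -36 - 18573*√5/225610 ≈ -36.184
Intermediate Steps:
C = 41/293 (C = -205*(-1/1465) = 41/293 ≈ 0.13993)
P(A) = √2*√A/3 (P(A) = √(A + A)/3 = √(2*A)/3 = (√2*√A)/3 = √2*√A/3)
F = -302/77 (F = -906/((-11*(-21))) = -906/231 = -906*1/231 = -302/77 ≈ -3.9221)
D = 123*√5/5860 (D = 41/(293*((√2*√40/3))) = 41/(293*((√2*(2*√10)/3))) = 41/(293*((4*√5/3))) = 41*(3*√5/20)/293 = 123*√5/5860 ≈ 0.046935)
S(37) + F*D = -36 - 18573*√5/225610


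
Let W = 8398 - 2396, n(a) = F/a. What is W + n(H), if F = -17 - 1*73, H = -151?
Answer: 906392/151 ≈ 6002.6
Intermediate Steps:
F = -90 (F = -17 - 73 = -90)
n(a) = -90/a
W = 6002
W + n(H) = 6002 - 90/(-151) = 6002 - 90*(-1/151) = 6002 + 90/151 = 906392/151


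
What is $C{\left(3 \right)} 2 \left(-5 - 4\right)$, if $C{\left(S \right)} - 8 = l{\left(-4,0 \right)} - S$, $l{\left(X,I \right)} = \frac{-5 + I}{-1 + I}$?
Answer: $-180$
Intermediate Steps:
$l{\left(X,I \right)} = \frac{-5 + I}{-1 + I}$
$C{\left(S \right)} = 13 - S$ ($C{\left(S \right)} = 8 - \left(S - \frac{-5 + 0}{-1 + 0}\right) = 8 - \left(S - \frac{1}{-1} \left(-5\right)\right) = 8 - \left(-5 + S\right) = 13 - S$)
$C{\left(3 \right)} 2 \left(-5 - 4\right) = \left(13 - 3\right) 2 \left(-5 - 4\right) = \left(13 - 3\right) 2 \left(-9\right) = 10 \left(-18\right) = -180$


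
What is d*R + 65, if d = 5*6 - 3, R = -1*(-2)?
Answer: 119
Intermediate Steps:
R = 2
d = 27 (d = 30 - 3 = 27)
d*R + 65 = 27*2 + 65 = 54 + 65 = 119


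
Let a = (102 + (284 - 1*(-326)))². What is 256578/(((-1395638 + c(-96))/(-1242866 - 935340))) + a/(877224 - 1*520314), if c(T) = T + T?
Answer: 1994704752784034/4981856853 ≈ 4.0039e+5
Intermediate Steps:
c(T) = 2*T
a = 506944 (a = (102 + (284 + 326))² = (102 + 610)² = 712² = 506944)
256578/(((-1395638 + c(-96))/(-1242866 - 935340))) + a/(877224 - 1*520314) = 256578/(((-1395638 + 2*(-96))/(-1242866 - 935340))) + 506944/(877224 - 1*520314) = 256578/(((-1395638 - 192)/(-2178206))) + 506944/(877224 - 520314) = 256578/((-1395830*(-1/2178206))) + 506944/356910 = 256578/(697915/1089103) + 506944*(1/356910) = 256578*(1089103/697915) + 253472/178455 = 279439869534/697915 + 253472/178455 = 1994704752784034/4981856853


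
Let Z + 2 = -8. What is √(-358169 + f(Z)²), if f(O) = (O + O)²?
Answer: I*√198169 ≈ 445.16*I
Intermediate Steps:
Z = -10 (Z = -2 - 8 = -10)
f(O) = 4*O² (f(O) = (2*O)² = 4*O²)
√(-358169 + f(Z)²) = √(-358169 + (4*(-10)²)²) = √(-358169 + (4*100)²) = √(-358169 + 400²) = √(-358169 + 160000) = √(-198169) = I*√198169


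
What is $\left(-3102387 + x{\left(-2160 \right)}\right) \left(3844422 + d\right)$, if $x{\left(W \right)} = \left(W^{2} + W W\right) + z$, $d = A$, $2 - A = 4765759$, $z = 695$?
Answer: $-5739463753180$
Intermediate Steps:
$A = -4765757$ ($A = 2 - 4765759 = -4765757$)
$d = -4765757$
$x{\left(W \right)} = 695 + 2 W^{2}$ ($x{\left(W \right)} = \left(W^{2} + W W\right) + 695 = \left(W^{2} + W^{2}\right) + 695 = 2 W^{2} + 695 = 695 + 2 W^{2}$)
$\left(-3102387 + x{\left(-2160 \right)}\right) \left(3844422 + d\right) = \left(-3102387 + \left(695 + 2 \left(-2160\right)^{2}\right)\right) \left(3844422 - 4765757\right) = \left(-3102387 + \left(695 + 2 \cdot 4665600\right)\right) \left(-921335\right) = \left(-3102387 + \left(695 + 9331200\right)\right) \left(-921335\right) = \left(-3102387 + 9331895\right) \left(-921335\right) = 6229508 \left(-921335\right) = -5739463753180$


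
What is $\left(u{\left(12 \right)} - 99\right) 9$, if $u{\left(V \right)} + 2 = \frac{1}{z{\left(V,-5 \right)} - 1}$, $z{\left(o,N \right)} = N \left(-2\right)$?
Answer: $-908$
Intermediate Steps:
$z{\left(o,N \right)} = - 2 N$
$u{\left(V \right)} = - \frac{17}{9}$ ($u{\left(V \right)} = -2 + \frac{1}{\left(-2\right) \left(-5\right) - 1} = -2 + \frac{1}{10 - 1} = -2 + \frac{1}{9} = - \frac{17}{9}$)
$\left(u{\left(12 \right)} - 99\right) 9 = \left(- \frac{17}{9} - 99\right) 9 = \left(- \frac{908}{9}\right) 9 = -908$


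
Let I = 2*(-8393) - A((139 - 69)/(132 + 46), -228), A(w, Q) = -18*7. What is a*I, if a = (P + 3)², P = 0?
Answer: -149940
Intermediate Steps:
A(w, Q) = -126
a = 9 (a = (0 + 3)² = 3² = 9)
I = -16660 (I = 2*(-8393) - 1*(-126) = -16786 + 126 = -16660)
a*I = 9*(-16660) = -149940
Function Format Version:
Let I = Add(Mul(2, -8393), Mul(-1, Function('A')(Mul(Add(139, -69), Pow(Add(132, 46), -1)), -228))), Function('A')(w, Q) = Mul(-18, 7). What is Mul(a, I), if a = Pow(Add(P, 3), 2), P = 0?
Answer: -149940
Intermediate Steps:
Function('A')(w, Q) = -126
a = 9 (a = Pow(Add(0, 3), 2) = Pow(3, 2) = 9)
I = -16660 (I = Add(Mul(2, -8393), Mul(-1, -126)) = Add(-16786, 126) = -16660)
Mul(a, I) = Mul(9, -16660) = -149940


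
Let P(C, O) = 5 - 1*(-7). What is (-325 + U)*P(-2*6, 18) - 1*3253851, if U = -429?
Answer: -3262899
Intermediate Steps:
P(C, O) = 12 (P(C, O) = 5 + 7 = 12)
(-325 + U)*P(-2*6, 18) - 1*3253851 = (-325 - 429)*12 - 1*3253851 = -754*12 - 3253851 = -9048 - 3253851 = -3262899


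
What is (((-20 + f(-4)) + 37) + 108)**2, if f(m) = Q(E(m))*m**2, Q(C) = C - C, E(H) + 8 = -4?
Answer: 15625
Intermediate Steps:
E(H) = -12 (E(H) = -8 - 4 = -12)
Q(C) = 0
f(m) = 0 (f(m) = 0*m**2 = 0)
(((-20 + f(-4)) + 37) + 108)**2 = (((-20 + 0) + 37) + 108)**2 = ((-20 + 37) + 108)**2 = (17 + 108)**2 = 125**2 = 15625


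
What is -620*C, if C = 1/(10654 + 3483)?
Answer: -620/14137 ≈ -0.043857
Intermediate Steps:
C = 1/14137 ≈ 7.0736e-5
-620*C = -620*1/14137 = -620/14137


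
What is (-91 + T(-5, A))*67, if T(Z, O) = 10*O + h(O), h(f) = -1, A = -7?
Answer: -10854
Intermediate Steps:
T(Z, O) = -1 + 10*O (T(Z, O) = 10*O - 1 = -1 + 10*O)
(-91 + T(-5, A))*67 = (-91 + (-1 + 10*(-7)))*67 = (-91 + (-1 - 70))*67 = (-91 - 71)*67 = -162*67 = -10854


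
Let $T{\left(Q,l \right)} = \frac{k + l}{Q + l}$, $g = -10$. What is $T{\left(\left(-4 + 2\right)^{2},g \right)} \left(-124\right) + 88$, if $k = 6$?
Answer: $\frac{16}{3} \approx 5.3333$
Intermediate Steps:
$T{\left(Q,l \right)} = \frac{6 + l}{Q + l}$
$T{\left(\left(-4 + 2\right)^{2},g \right)} \left(-124\right) + 88 = \frac{6 - 10}{\left(-4 + 2\right)^{2} - 10} \left(-124\right) + 88 = \frac{1}{\left(-2\right)^{2} - 10} \left(-4\right) \left(-124\right) + 88 = \frac{1}{4 - 10} \left(-4\right) \left(-124\right) + 88 = \frac{1}{-6} \left(-4\right) \left(-124\right) + 88 = \left(- \frac{1}{6}\right) \left(-4\right) \left(-124\right) + 88 = \frac{2}{3} \left(-124\right) + 88 = - \frac{248}{3} + 88 = \frac{16}{3}$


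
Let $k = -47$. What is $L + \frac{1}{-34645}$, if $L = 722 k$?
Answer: $- \frac{1175643431}{34645} \approx -33934.0$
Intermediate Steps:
$L = -33934$ ($L = 722 \left(-47\right) = -33934$)
$L + \frac{1}{-34645} = -33934 + \frac{1}{-34645} = -33934 - \frac{1}{34645} = - \frac{1175643431}{34645}$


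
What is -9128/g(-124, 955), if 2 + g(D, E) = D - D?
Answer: 4564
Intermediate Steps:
g(D, E) = -2 (g(D, E) = -2 + (D - D) = -2 + 0 = -2)
-9128/g(-124, 955) = -9128/(-2) = -9128*(-½) = 4564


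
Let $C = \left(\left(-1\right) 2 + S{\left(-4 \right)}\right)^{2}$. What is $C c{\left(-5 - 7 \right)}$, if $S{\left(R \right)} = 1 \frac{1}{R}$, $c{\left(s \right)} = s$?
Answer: $- \frac{243}{4} \approx -60.75$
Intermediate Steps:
$S{\left(R \right)} = \frac{1}{R}$
$C = \frac{81}{16}$ ($C = \left(\left(-1\right) 2 + \frac{1}{-4}\right)^{2} = \left(-2 - \frac{1}{4}\right)^{2} = \left(- \frac{9}{4}\right)^{2} = \frac{81}{16} \approx 5.0625$)
$C c{\left(-5 - 7 \right)} = \frac{81 \left(-5 - 7\right)}{16} = \frac{81}{16} \left(-12\right) = - \frac{243}{4}$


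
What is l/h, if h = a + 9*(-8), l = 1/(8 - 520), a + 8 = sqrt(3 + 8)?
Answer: 5/204448 + sqrt(11)/3271168 ≈ 2.5470e-5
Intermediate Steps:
a = -8 + sqrt(11) (a = -8 + sqrt(3 + 8) = -8 + sqrt(11) ≈ -4.6834)
l = -1/512 (l = 1/(-512) = -1/512 ≈ -0.0019531)
h = -80 + sqrt(11) (h = (-8 + sqrt(11)) + 9*(-8) = (-8 + sqrt(11)) - 72 = -80 + sqrt(11) ≈ -76.683)
l/h = -1/(512*(-80 + sqrt(11)))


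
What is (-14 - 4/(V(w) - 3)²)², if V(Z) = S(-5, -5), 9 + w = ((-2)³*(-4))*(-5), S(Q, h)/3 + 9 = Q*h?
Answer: 803949316/4100625 ≈ 196.06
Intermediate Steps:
S(Q, h) = -27 + 3*Q*h (S(Q, h) = -27 + 3*(Q*h) = -27 + 3*Q*h)
w = -169 (w = -9 + ((-2)³*(-4))*(-5) = -9 - 8*(-4)*(-5) = -9 + 32*(-5) = -9 - 160 = -169)
V(Z) = 48 (V(Z) = -27 + 3*(-5)*(-5) = -27 + 75 = 48)
(-14 - 4/(V(w) - 3)²)² = (-14 - 4/(48 - 3)²)² = (-14 - 4/(45²))² = (-14 - 4/2025)² = (-28354/2025)² = 803949316/4100625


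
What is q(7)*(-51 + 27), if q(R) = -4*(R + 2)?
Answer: 864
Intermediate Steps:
q(R) = -8 - 4*R (q(R) = -4*(2 + R) = -8 - 4*R)
q(7)*(-51 + 27) = (-8 - 4*7)*(-51 + 27) = (-8 - 28)*(-24) = -36*(-24) = 864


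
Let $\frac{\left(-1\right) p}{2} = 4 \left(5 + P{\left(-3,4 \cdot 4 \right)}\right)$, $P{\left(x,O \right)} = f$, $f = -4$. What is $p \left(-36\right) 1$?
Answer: $288$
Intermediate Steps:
$P{\left(x,O \right)} = -4$
$p = -8$ ($p = - 2 \cdot 4 \left(5 - 4\right) = - 2 \cdot 4 \cdot 1 = \left(-2\right) 4 = -8$)
$p \left(-36\right) 1 = \left(-8\right) \left(-36\right) 1 = 288 \cdot 1 = 288$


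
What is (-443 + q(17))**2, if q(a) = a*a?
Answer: 23716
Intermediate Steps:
q(a) = a**2
(-443 + q(17))**2 = (-443 + 17**2)**2 = (-443 + 289)**2 = (-154)**2 = 23716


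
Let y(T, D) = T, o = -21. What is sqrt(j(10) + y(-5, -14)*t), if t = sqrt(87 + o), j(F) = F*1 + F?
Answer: sqrt(20 - 5*sqrt(66)) ≈ 4.5409*I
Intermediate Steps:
j(F) = 2*F (j(F) = F + F = 2*F)
t = sqrt(66) (t = sqrt(87 - 21) = sqrt(66) ≈ 8.1240)
sqrt(j(10) + y(-5, -14)*t) = sqrt(2*10 - 5*sqrt(66)) = sqrt(20 - 5*sqrt(66))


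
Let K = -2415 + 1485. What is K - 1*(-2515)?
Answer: 1585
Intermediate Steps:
K = -930
K - 1*(-2515) = -930 - 1*(-2515) = -930 + 2515 = 1585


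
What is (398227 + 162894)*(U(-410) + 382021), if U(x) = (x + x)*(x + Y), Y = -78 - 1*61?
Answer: 466965457321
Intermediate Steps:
Y = -139 (Y = -78 - 61 = -139)
U(x) = 2*x*(-139 + x) (U(x) = (x + x)*(x - 139) = (2*x)*(-139 + x) = 2*x*(-139 + x))
(398227 + 162894)*(U(-410) + 382021) = (398227 + 162894)*(2*(-410)*(-139 - 410) + 382021) = 561121*(2*(-410)*(-549) + 382021) = 561121*(450180 + 382021) = 561121*832201 = 466965457321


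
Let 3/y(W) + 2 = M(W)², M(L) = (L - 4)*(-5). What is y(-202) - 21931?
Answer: -23266554035/1060898 ≈ -21931.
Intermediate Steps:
M(L) = 20 - 5*L (M(L) = (-4 + L)*(-5) = 20 - 5*L)
y(W) = 3/(-2 + (20 - 5*W)²)
y(-202) - 21931 = 3/(-2 + 25*(-4 - 202)²) - 21931 = 3/(-2 + 25*(-206)²) - 21931 = 3/(-2 + 25*42436) - 21931 = 3/(-2 + 1060900) - 21931 = 3/1060898 - 21931 = -23266554035/1060898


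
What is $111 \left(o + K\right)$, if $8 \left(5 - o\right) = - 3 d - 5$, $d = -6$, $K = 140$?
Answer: $\frac{127317}{8} \approx 15915.0$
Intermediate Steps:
$o = \frac{27}{8}$ ($o = 5 - \frac{\left(-3\right) \left(-6\right) - 5}{8} = 5 - \frac{18 - 5}{8} = 5 - \frac{13}{8} = \frac{27}{8} \approx 3.375$)
$111 \left(o + K\right) = 111 \left(\frac{27}{8} + 140\right) = 111 \cdot \frac{1147}{8} = \frac{127317}{8}$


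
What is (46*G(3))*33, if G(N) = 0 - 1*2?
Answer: -3036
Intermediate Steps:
G(N) = -2 (G(N) = 0 - 2 = -2)
(46*G(3))*33 = (46*(-2))*33 = -92*33 = -3036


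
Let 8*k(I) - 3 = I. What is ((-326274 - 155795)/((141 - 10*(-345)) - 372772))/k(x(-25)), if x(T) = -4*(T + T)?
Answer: 550936/10706249 ≈ 0.051459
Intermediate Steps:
x(T) = -8*T
k(I) = 3/8 + I/8
((-326274 - 155795)/((141 - 10*(-345)) - 372772))/k(x(-25)) = ((-326274 - 155795)/((141 - 10*(-345)) - 372772))/(3/8 + (-8*(-25))/8) = (-482069/((141 + 3450) - 372772))/(3/8 + (⅛)*200) = (-482069/(3591 - 372772))/(3/8 + 25) = (-482069/(-369181))/(203/8) = -482069*(-1/369181)*(8/203) = (482069/369181)*(8/203) = 550936/10706249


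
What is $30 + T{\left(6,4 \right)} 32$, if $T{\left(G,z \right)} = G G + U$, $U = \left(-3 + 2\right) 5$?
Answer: $1022$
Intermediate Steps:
$U = -5$ ($U = \left(-1\right) 5 = -5$)
$T{\left(G,z \right)} = -5 + G^{2}$ ($T{\left(G,z \right)} = G G - 5 = G^{2} - 5 = -5 + G^{2}$)
$30 + T{\left(6,4 \right)} 32 = 30 + \left(-5 + 6^{2}\right) 32 = 30 + \left(-5 + 36\right) 32 = 30 + 31 \cdot 32 = 30 + 992 = 1022$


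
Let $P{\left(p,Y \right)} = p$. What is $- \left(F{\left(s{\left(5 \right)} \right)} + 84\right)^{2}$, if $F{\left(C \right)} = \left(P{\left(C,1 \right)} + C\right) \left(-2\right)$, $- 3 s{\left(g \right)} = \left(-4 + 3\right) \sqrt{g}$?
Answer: $- \frac{63584}{9} + 224 \sqrt{5} \approx -6564.0$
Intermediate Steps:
$s{\left(g \right)} = \frac{\sqrt{g}}{3}$ ($s{\left(g \right)} = - \frac{\left(-4 + 3\right) \sqrt{g}}{3} = - \frac{\left(-1\right) \sqrt{g}}{3} = \frac{\sqrt{g}}{3}$)
$F{\left(C \right)} = - 4 C$ ($F{\left(C \right)} = \left(C + C\right) \left(-2\right) = 2 C \left(-2\right) = - 4 C$)
$- \left(F{\left(s{\left(5 \right)} \right)} + 84\right)^{2} = - \left(- 4 \frac{\sqrt{5}}{3} + 84\right)^{2} = - \left(- \frac{4 \sqrt{5}}{3} + 84\right)^{2} = - \left(84 - \frac{4 \sqrt{5}}{3}\right)^{2}$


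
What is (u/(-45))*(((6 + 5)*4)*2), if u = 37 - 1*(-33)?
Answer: -1232/9 ≈ -136.89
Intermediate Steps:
u = 70 (u = 37 + 33 = 70)
(u/(-45))*(((6 + 5)*4)*2) = (70/(-45))*(((6 + 5)*4)*2) = (70*(-1/45))*((11*4)*2) = -616*2/9 = -14/9*88 = -1232/9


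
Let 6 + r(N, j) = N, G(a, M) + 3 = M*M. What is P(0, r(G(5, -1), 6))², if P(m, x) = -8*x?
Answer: 4096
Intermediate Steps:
G(a, M) = -3 + M² (G(a, M) = -3 + M*M = -3 + M²)
r(N, j) = -6 + N
P(0, r(G(5, -1), 6))² = (-8*(-6 + (-3 + (-1)²)))² = (-8*(-6 + (-3 + 1)))² = (-8*(-6 - 2))² = (-8*(-8))² = 64² = 4096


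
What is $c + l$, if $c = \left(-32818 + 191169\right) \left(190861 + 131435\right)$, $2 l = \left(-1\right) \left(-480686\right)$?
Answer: $51036134239$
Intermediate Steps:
$l = 240343$ ($l = \frac{\left(-1\right) \left(-480686\right)}{2} = \frac{1}{2} \cdot 480686 = 240343$)
$c = 51035893896$ ($c = 158351 \cdot 322296 = 51035893896$)
$c + l = 51035893896 + 240343 = 51036134239$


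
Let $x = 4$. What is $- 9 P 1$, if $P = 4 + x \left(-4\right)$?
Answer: $108$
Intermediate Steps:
$P = -12$ ($P = 4 + 4 \left(-4\right) = 4 - 16 = -12$)
$- 9 P 1 = \left(-9\right) \left(-12\right) 1 = 108 \cdot 1 = 108$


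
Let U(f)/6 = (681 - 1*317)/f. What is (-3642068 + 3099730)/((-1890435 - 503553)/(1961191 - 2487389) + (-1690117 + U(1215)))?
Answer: 57788877112110/180089901177473 ≈ 0.32089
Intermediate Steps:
U(f) = 2184/f (U(f) = 6*((681 - 1*317)/f) = 6*((681 - 317)/f) = 6*(364/f) = 2184/f)
(-3642068 + 3099730)/((-1890435 - 503553)/(1961191 - 2487389) + (-1690117 + U(1215))) = (-3642068 + 3099730)/((-1890435 - 503553)/(1961191 - 2487389) + (-1690117 + 2184/1215)) = -542338/(-2393988/(-526198) + (-1690117 + 2184*(1/1215))) = -542338/(-2393988*(-1/526198) + (-1690117 + 728/405)) = -542338/(1196994/263099 - 684496657/405) = -542338/(-180089901177473/106555095) = -542338*(-106555095/180089901177473) = 57788877112110/180089901177473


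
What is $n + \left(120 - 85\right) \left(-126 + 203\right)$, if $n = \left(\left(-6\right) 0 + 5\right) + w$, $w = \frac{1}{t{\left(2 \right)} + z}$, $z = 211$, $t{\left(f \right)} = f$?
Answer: $\frac{575101}{213} \approx 2700.0$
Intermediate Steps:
$w = \frac{1}{213}$ ($w = \frac{1}{2 + 211} = \frac{1}{213} \approx 0.0046948$)
$n = \frac{1066}{213}$ ($n = \left(\left(-6\right) 0 + 5\right) + \frac{1}{213} = \left(0 + 5\right) + \frac{1}{213} = 5 + \frac{1}{213} = \frac{1066}{213} \approx 5.0047$)
$n + \left(120 - 85\right) \left(-126 + 203\right) = \frac{1066}{213} + \left(120 - 85\right) \left(-126 + 203\right) = \frac{1066}{213} + 35 \cdot 77 = \frac{1066}{213} + 2695 = \frac{575101}{213}$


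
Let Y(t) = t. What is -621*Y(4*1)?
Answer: -2484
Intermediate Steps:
-621*Y(4*1) = -2484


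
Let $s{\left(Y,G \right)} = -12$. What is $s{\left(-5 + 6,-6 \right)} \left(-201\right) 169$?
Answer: $407628$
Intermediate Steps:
$s{\left(-5 + 6,-6 \right)} \left(-201\right) 169 = \left(-12\right) \left(-201\right) 169 = 2412 \cdot 169 = 407628$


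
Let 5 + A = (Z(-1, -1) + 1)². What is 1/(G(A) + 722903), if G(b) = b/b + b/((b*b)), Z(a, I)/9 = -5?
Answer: 1931/1395927625 ≈ 1.3833e-6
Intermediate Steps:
Z(a, I) = -45 (Z(a, I) = 9*(-5) = -45)
A = 1931 (A = -5 + (-45 + 1)² = -5 + (-44)² = -5 + 1936 = 1931)
G(b) = 1 + 1/b (G(b) = 1 + b/(b²) = 1 + b/b² = 1 + 1/b)
1/(G(A) + 722903) = 1/((1 + 1931)/1931 + 722903) = 1/((1/1931)*1932 + 722903) = 1/(1932/1931 + 722903) = 1/(1395927625/1931) = 1931/1395927625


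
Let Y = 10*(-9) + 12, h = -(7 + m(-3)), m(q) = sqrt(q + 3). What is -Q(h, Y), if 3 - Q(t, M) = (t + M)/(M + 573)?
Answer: -314/99 ≈ -3.1717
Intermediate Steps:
m(q) = sqrt(3 + q)
h = -7 (h = -(7 + sqrt(3 - 3)) = -(7 + sqrt(0)) = -(7 + 0) = -1*7 = -7)
Y = -78 (Y = -90 + 12 = -78)
Q(t, M) = 3 - (M + t)/(573 + M) (Q(t, M) = 3 - (t + M)/(M + 573) = 3 - (M + t)/(573 + M))
-Q(h, Y) = -(1719 - 1*(-7) + 2*(-78))/(573 - 78) = -(1719 + 7 - 156)/495 = -1570/495 = -1*314/99 = -314/99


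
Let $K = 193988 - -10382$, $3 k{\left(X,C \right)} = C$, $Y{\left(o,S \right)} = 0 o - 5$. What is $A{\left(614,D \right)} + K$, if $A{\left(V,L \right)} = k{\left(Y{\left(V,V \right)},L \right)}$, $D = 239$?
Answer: $\frac{613349}{3} \approx 2.0445 \cdot 10^{5}$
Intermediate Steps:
$Y{\left(o,S \right)} = -5$ ($Y{\left(o,S \right)} = 0 - 5 = -5$)
$k{\left(X,C \right)} = \frac{C}{3}$
$A{\left(V,L \right)} = \frac{L}{3}$
$K = 204370$ ($K = 193988 + 10382 = 204370$)
$A{\left(614,D \right)} + K = \frac{1}{3} \cdot 239 + 204370 = \frac{239}{3} + 204370 = \frac{613349}{3}$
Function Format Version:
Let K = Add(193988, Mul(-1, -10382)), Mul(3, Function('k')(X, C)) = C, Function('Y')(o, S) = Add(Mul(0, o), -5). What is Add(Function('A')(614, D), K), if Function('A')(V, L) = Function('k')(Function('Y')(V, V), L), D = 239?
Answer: Rational(613349, 3) ≈ 2.0445e+5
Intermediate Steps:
Function('Y')(o, S) = -5 (Function('Y')(o, S) = Add(0, -5) = -5)
Function('k')(X, C) = Mul(Rational(1, 3), C)
Function('A')(V, L) = Mul(Rational(1, 3), L)
K = 204370 (K = Add(193988, 10382) = 204370)
Add(Function('A')(614, D), K) = Add(Mul(Rational(1, 3), 239), 204370) = Add(Rational(239, 3), 204370) = Rational(613349, 3)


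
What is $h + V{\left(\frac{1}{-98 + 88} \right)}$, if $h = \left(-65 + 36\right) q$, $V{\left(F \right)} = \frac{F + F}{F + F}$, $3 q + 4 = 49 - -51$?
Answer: $-927$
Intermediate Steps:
$q = 32$ ($q = - \frac{4}{3} + \frac{49 - -51}{3} = - \frac{4}{3} + \frac{49 + 51}{3} = - \frac{4}{3} + \frac{1}{3} \cdot 100 = - \frac{4}{3} + \frac{100}{3} = 32$)
$V{\left(F \right)} = 1$ ($V{\left(F \right)} = \frac{2 F}{2 F} = 2 F \frac{1}{2 F} = 1$)
$h = -928$ ($h = \left(-65 + 36\right) 32 = \left(-29\right) 32 = -928$)
$h + V{\left(\frac{1}{-98 + 88} \right)} = -928 + 1 = -927$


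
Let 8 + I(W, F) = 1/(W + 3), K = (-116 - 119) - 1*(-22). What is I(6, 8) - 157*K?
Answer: 300898/9 ≈ 33433.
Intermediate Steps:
K = -213 (K = -235 + 22 = -213)
I(W, F) = -8 + 1/(3 + W) (I(W, F) = -8 + 1/(W + 3) = -8 + 1/(3 + W))
I(6, 8) - 157*K = (-23 - 8*6)/(3 + 6) - 157*(-213) = (-23 - 48)/9 + 33441 = (⅑)*(-71) + 33441 = -71/9 + 33441 = 300898/9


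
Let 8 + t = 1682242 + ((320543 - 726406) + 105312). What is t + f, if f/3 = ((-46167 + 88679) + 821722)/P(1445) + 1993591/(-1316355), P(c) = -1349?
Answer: 42984568767514/31153735 ≈ 1.3798e+6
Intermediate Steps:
t = 1381683 (t = -8 + (1682242 + ((320543 - 726406) + 105312)) = -8 + (1682242 + (-405863 + 105312)) = -8 + (1682242 - 300551) = -8 + 1381691 = 1381683)
f = -60017268491/31153735 (f = 3*(((-46167 + 88679) + 821722)/(-1349) + 1993591/(-1316355)) = 3*((42512 + 821722)*(-1/1349) + 1993591*(-1/1316355)) = 3*(864234*(-1/1349) - 1993591/1316355) = 3*(-45486/71 - 1993591/1316355) = 3*(-60017268491/93461205) = -60017268491/31153735 ≈ -1926.5)
t + f = 1381683 - 60017268491/31153735 = 42984568767514/31153735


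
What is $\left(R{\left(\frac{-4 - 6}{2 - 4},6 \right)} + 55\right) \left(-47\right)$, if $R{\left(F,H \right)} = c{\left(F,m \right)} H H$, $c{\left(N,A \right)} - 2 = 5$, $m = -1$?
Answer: $-14429$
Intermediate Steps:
$c{\left(N,A \right)} = 7$ ($c{\left(N,A \right)} = 2 + 5 = 7$)
$R{\left(F,H \right)} = 7 H^{2}$ ($R{\left(F,H \right)} = 7 H H = 7 H^{2}$)
$\left(R{\left(\frac{-4 - 6}{2 - 4},6 \right)} + 55\right) \left(-47\right) = \left(7 \cdot 6^{2} + 55\right) \left(-47\right) = \left(7 \cdot 36 + 55\right) \left(-47\right) = \left(252 + 55\right) \left(-47\right) = 307 \left(-47\right) = -14429$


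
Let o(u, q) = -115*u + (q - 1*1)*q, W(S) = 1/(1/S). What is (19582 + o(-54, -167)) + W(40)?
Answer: 53888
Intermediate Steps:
W(S) = S
o(u, q) = -115*u + q*(-1 + q) (o(u, q) = -115*u + (q - 1)*q = -115*u + (-1 + q)*q = -115*u + q*(-1 + q))
(19582 + o(-54, -167)) + W(40) = (19582 + ((-167)² - 1*(-167) - 115*(-54))) + 40 = (19582 + (27889 + 167 + 6210)) + 40 = (19582 + 34266) + 40 = 53848 + 40 = 53888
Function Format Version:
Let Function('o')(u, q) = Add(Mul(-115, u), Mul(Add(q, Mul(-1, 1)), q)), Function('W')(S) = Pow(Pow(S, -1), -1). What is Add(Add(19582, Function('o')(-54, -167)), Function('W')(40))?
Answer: 53888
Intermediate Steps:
Function('W')(S) = S
Function('o')(u, q) = Add(Mul(-115, u), Mul(q, Add(-1, q))) (Function('o')(u, q) = Add(Mul(-115, u), Mul(Add(q, -1), q)) = Add(Mul(-115, u), Mul(Add(-1, q), q)) = Add(Mul(-115, u), Mul(q, Add(-1, q))))
Add(Add(19582, Function('o')(-54, -167)), Function('W')(40)) = Add(Add(19582, Add(Pow(-167, 2), Mul(-1, -167), Mul(-115, -54))), 40) = Add(Add(19582, Add(27889, 167, 6210)), 40) = Add(Add(19582, 34266), 40) = Add(53848, 40) = 53888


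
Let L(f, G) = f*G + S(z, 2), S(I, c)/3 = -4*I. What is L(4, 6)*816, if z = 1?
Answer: 9792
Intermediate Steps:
S(I, c) = -12*I (S(I, c) = 3*(-4*I) = -12*I)
L(f, G) = -12 + G*f (L(f, G) = f*G - 12*1 = G*f - 12 = -12 + G*f)
L(4, 6)*816 = (-12 + 6*4)*816 = (-12 + 24)*816 = 12*816 = 9792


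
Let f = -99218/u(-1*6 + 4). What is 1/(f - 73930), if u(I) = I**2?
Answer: -2/197469 ≈ -1.0128e-5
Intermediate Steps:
f = -49609/2 (f = -99218/(-1*6 + 4)**2 = -99218/(-6 + 4)**2 = -99218/((-2)**2) = -99218/4 = -99218*1/4 = -49609/2 ≈ -24805.)
1/(f - 73930) = 1/(-49609/2 - 73930) = 1/(-197469/2) = -2/197469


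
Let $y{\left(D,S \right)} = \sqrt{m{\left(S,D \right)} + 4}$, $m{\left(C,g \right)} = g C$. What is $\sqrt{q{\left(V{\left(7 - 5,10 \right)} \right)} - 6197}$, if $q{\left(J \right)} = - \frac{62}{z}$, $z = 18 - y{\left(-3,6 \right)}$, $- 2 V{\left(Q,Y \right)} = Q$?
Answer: $\sqrt{\frac{-111608 + 6197 i \sqrt{14}}{18 - i \sqrt{14}}} \approx 0.0044 - 78.742 i$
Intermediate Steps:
$V{\left(Q,Y \right)} = - \frac{Q}{2}$
$m{\left(C,g \right)} = C g$
$y{\left(D,S \right)} = \sqrt{4 + D S}$ ($y{\left(D,S \right)} = \sqrt{S D + 4} = \sqrt{D S + 4} = \sqrt{4 + D S}$)
$z = 18 - i \sqrt{14}$ ($z = 18 - \sqrt{4 - 18} = 18 - \sqrt{-14} = 18 - i \sqrt{14} \approx 18.0 - 3.7417 i$)
$q{\left(J \right)} = - \frac{62}{18 - i \sqrt{14}}$
$\sqrt{q{\left(V{\left(7 - 5,10 \right)} \right)} - 6197} = \sqrt{\left(- \frac{558}{169} - \frac{31 i \sqrt{14}}{169}\right) - 6197} = \sqrt{- \frac{1047851}{169} - \frac{31 i \sqrt{14}}{169}}$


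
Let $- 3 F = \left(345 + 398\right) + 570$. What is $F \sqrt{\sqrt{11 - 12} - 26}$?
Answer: $- \frac{1313 \sqrt{-26 + i}}{3} \approx -42.909 - 2232.1 i$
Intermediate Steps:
$F = - \frac{1313}{3}$ ($F = - \frac{\left(345 + 398\right) + 570}{3} = - \frac{743 + 570}{3} = \left(- \frac{1}{3}\right) 1313 = - \frac{1313}{3} \approx -437.67$)
$F \sqrt{\sqrt{11 - 12} - 26} = - \frac{1313 \sqrt{\sqrt{11 - 12} - 26}}{3} = - \frac{1313 \sqrt{\sqrt{-1} - 26}}{3} = - \frac{1313 \sqrt{i - 26}}{3} = - \frac{1313 \sqrt{-26 + i}}{3}$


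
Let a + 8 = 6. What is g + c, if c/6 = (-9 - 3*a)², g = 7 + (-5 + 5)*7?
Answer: 61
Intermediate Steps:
a = -2 (a = -8 + 6 = -2)
g = 7 (g = 7 + 0*7 = 7 + 0 = 7)
c = 54 (c = 6*(-9 - 3*(-2))² = 6*(-9 + 6)² = 6*(-3)² = 6*9 = 54)
g + c = 7 + 54 = 61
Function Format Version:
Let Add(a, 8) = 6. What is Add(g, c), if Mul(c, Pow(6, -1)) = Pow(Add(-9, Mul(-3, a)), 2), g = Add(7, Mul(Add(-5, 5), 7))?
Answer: 61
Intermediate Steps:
a = -2 (a = Add(-8, 6) = -2)
g = 7 (g = Add(7, Mul(0, 7)) = Add(7, 0) = 7)
c = 54 (c = Mul(6, Pow(Add(-9, Mul(-3, -2)), 2)) = Mul(6, Pow(Add(-9, 6), 2)) = Mul(6, Pow(-3, 2)) = Mul(6, 9) = 54)
Add(g, c) = Add(7, 54) = 61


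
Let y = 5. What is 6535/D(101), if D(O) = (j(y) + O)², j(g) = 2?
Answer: 6535/10609 ≈ 0.61599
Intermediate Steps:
D(O) = (2 + O)²
6535/D(101) = 6535/((2 + 101)²) = 6535/(103²) = 6535/10609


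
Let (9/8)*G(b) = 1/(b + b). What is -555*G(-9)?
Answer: 740/27 ≈ 27.407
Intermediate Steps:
G(b) = 4/(9*b) (G(b) = 8/(9*(b + b)) = 8/(9*((2*b))) = 8*(1/(2*b))/9 = 4/(9*b))
-555*G(-9) = -740/(3*(-9)) = -740*(-1)/(3*9) = -555*(-4/81) = 740/27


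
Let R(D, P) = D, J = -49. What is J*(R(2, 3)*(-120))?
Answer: 11760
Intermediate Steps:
J*(R(2, 3)*(-120)) = -98*(-120) = -49*(-240) = 11760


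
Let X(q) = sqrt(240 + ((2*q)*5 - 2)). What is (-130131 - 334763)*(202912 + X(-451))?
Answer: -94332571328 - 1859576*I*sqrt(267) ≈ -9.4333e+10 - 3.0386e+7*I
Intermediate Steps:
X(q) = sqrt(238 + 10*q) (X(q) = sqrt(240 + (10*q - 2)) = sqrt(240 + (-2 + 10*q)) = sqrt(238 + 10*q))
(-130131 - 334763)*(202912 + X(-451)) = (-130131 - 334763)*(202912 + sqrt(238 + 10*(-451))) = -464894*(202912 + sqrt(238 - 4510)) = -464894*(202912 + sqrt(-4272)) = -464894*(202912 + 4*I*sqrt(267)) = -94332571328 - 1859576*I*sqrt(267)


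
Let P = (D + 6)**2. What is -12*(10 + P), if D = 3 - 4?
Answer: -420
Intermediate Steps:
D = -1
P = 25 (P = (-1 + 6)**2 = 5**2 = 25)
-12*(10 + P) = -12*(10 + 25) = -12*35 = -420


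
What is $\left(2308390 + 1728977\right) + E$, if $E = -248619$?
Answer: $3788748$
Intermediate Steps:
$\left(2308390 + 1728977\right) + E = \left(2308390 + 1728977\right) - 248619 = 4037367 - 248619 = 3788748$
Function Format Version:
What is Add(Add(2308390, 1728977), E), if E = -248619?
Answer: 3788748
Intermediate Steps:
Add(Add(2308390, 1728977), E) = Add(Add(2308390, 1728977), -248619) = Add(4037367, -248619) = 3788748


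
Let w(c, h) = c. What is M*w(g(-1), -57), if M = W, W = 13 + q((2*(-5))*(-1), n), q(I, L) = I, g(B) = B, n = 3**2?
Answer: -23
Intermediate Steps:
n = 9
W = 23 (W = 13 + (2*(-5))*(-1) = 13 - 10*(-1) = 13 + 10 = 23)
M = 23
M*w(g(-1), -57) = 23*(-1) = -23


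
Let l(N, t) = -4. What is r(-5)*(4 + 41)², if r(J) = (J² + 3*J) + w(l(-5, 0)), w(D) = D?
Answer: 12150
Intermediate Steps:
r(J) = -4 + J² + 3*J (r(J) = (J² + 3*J) - 4 = -4 + J² + 3*J)
r(-5)*(4 + 41)² = (-4 + (-5)² + 3*(-5))*(4 + 41)² = (-4 + 25 - 15)*45² = 6*2025 = 12150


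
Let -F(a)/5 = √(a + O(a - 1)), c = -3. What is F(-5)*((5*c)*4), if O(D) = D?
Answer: 300*I*√11 ≈ 994.99*I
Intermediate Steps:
F(a) = -5*√(-1 + 2*a) (F(a) = -5*√(a + (a - 1)) = -5*√(a + (-1 + a)) = -5*√(-1 + 2*a))
F(-5)*((5*c)*4) = (-5*√(-1 + 2*(-5)))*((5*(-3))*4) = (-5*√(-1 - 10))*(-15*4) = -5*I*√11*(-60) = 300*I*√11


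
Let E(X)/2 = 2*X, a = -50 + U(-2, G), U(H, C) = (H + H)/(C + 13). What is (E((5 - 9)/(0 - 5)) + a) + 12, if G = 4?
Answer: -2978/85 ≈ -35.035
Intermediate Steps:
U(H, C) = 2*H/(13 + C) (U(H, C) = (2*H)/(13 + C) = 2*H/(13 + C))
a = -854/17 (a = -50 + 2*(-2)/(13 + 4) = -50 + 2*(-2)/17 = -50 + 2*(-2)*(1/17) = -50 - 4/17 = -854/17 ≈ -50.235)
E(X) = 4*X (E(X) = 2*(2*X) = 4*X)
(E((5 - 9)/(0 - 5)) + a) + 12 = (4*((5 - 9)/(0 - 5)) - 854/17) + 12 = (4*(-4/(-5)) - 854/17) + 12 = (4*(-4*(-⅕)) - 854/17) + 12 = (4*(⅘) - 854/17) + 12 = (16/5 - 854/17) + 12 = -3998/85 + 12 = -2978/85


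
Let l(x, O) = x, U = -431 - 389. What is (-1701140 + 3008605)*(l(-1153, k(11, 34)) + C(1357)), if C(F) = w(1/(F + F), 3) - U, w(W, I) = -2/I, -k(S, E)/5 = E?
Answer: -1308772465/3 ≈ -4.3626e+8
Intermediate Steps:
k(S, E) = -5*E
U = -820
w(W, I) = -2/I
C(F) = 2458/3 (C(F) = -2/3 - 1*(-820) = -2*⅓ + 820 = -⅔ + 820 = 2458/3)
(-1701140 + 3008605)*(l(-1153, k(11, 34)) + C(1357)) = (-1701140 + 3008605)*(-1153 + 2458/3) = 1307465*(-1001/3) = -1308772465/3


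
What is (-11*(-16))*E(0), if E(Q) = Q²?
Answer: 0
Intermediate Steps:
(-11*(-16))*E(0) = -11*(-16)*0² = 176*0 = 0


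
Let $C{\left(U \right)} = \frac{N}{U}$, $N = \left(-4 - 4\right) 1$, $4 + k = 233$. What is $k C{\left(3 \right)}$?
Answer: $- \frac{1832}{3} \approx -610.67$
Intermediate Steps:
$k = 229$ ($k = -4 + 233 = 229$)
$N = -8$ ($N = \left(-8\right) 1 = -8$)
$C{\left(U \right)} = - \frac{8}{U}$
$k C{\left(3 \right)} = 229 \left(- \frac{8}{3}\right) = - \frac{1832}{3}$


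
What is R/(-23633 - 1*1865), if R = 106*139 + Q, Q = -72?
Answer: -7331/12749 ≈ -0.57503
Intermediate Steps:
R = 14662 (R = 106*139 - 72 = 14734 - 72 = 14662)
R/(-23633 - 1*1865) = 14662/(-23633 - 1*1865) = 14662/(-23633 - 1865) = 14662/(-25498) = 14662*(-1/25498) = -7331/12749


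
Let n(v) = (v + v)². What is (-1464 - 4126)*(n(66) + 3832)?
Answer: -118821040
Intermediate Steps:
n(v) = 4*v² (n(v) = (2*v)² = 4*v²)
(-1464 - 4126)*(n(66) + 3832) = (-1464 - 4126)*(4*66² + 3832) = -5590*(4*4356 + 3832) = -5590*(17424 + 3832) = -5590*21256 = -118821040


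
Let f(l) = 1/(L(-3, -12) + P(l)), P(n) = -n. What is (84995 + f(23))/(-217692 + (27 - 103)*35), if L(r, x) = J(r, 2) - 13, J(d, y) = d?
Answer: -828701/2148432 ≈ -0.38572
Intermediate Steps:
L(r, x) = -13 + r (L(r, x) = r - 13 = -13 + r)
f(l) = 1/(-16 - l) (f(l) = 1/((-13 - 3) - l) = 1/(-16 - l))
(84995 + f(23))/(-217692 + (27 - 103)*35) = (84995 - 1/(16 + 23))/(-217692 + (27 - 103)*35) = (84995 - 1/39)/(-217692 - 76*35) = (84995 - 1*1/39)/(-217692 - 2660) = (84995 - 1/39)/(-220352) = (3314804/39)*(-1/220352) = -828701/2148432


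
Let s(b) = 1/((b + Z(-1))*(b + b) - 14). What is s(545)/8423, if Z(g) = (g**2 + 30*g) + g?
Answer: 1/4728133128 ≈ 2.1150e-10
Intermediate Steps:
Z(g) = g**2 + 31*g
s(b) = 1/(-14 + 2*b*(-30 + b)) (s(b) = 1/((b - (31 - 1))*(b + b) - 14) = 1/((b - 1*30)*(2*b) - 14) = 1/((b - 30)*(2*b) - 14) = 1/((-30 + b)*(2*b) - 14) = 1/(2*b*(-30 + b) - 14) = 1/(-14 + 2*b*(-30 + b)))
s(545)/8423 = (1/(2*(-7 + 545**2 - 30*545)))/8423 = (1/(2*(-7 + 297025 - 16350)))*(1/8423) = ((1/2)/280668)*(1/8423) = ((1/2)*(1/280668))*(1/8423) = (1/561336)*(1/8423) = 1/4728133128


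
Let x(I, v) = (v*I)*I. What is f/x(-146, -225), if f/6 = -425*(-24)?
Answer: -68/5329 ≈ -0.012760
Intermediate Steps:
x(I, v) = v*I**2 (x(I, v) = (I*v)*I = v*I**2)
f = 61200 (f = 6*(-425*(-24)) = 6*10200 = 61200)
f/x(-146, -225) = 61200/((-225*(-146)**2)) = 61200/((-225*21316)) = 61200/(-4796100) = 61200*(-1/4796100) = -68/5329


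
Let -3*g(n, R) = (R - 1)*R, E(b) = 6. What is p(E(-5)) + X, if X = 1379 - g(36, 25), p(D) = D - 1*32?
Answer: 1553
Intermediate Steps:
g(n, R) = -R*(-1 + R)/3 (g(n, R) = -(R - 1)*R/3 = -(-1 + R)*R/3 = -R*(-1 + R)/3)
p(D) = -32 + D (p(D) = D - 32 = -32 + D)
X = 1579 (X = 1379 - 25*(1 - 1*25)/3 = 1379 - 25*(1 - 25)/3 = 1379 - 25*(-24)/3 = 1379 - 1*(-200) = 1379 + 200 = 1579)
p(E(-5)) + X = (-32 + 6) + 1579 = -26 + 1579 = 1553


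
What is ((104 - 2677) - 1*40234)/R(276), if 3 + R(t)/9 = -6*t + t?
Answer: 14269/4149 ≈ 3.4391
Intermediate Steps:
R(t) = -27 - 45*t (R(t) = -27 + 9*(-6*t + t) = -27 + 9*(-5*t) = -27 - 45*t)
((104 - 2677) - 1*40234)/R(276) = ((104 - 2677) - 1*40234)/(-27 - 45*276) = (-2573 - 40234)/(-27 - 12420) = -42807/(-12447) = -42807*(-1/12447) = 14269/4149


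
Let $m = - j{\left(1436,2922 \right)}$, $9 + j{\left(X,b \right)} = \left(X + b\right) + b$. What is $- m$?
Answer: $7271$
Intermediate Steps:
$j{\left(X,b \right)} = -9 + X + 2 b$ ($j{\left(X,b \right)} = -9 + \left(\left(X + b\right) + b\right) = -9 + \left(X + 2 b\right) = -9 + X + 2 b$)
$m = -7271$ ($m = - (-9 + 1436 + 2 \cdot 2922) = - (-9 + 1436 + 5844) = \left(-1\right) 7271 = -7271$)
$- m = \left(-1\right) \left(-7271\right) = 7271$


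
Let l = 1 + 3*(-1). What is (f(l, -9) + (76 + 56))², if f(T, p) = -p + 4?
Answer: 21025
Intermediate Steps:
l = -2 (l = 1 - 3 = -2)
f(T, p) = 4 - p
(f(l, -9) + (76 + 56))² = ((4 - 1*(-9)) + (76 + 56))² = ((4 + 9) + 132)² = (13 + 132)² = 145² = 21025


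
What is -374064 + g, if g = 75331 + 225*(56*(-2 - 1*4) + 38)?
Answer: -365783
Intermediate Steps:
g = 8281 (g = 75331 + 225*(56*(-2 - 4) + 38) = 75331 + 225*(56*(-6) + 38) = 75331 + 225*(-336 + 38) = 75331 + 225*(-298) = 75331 - 67050 = 8281)
-374064 + g = -374064 + 8281 = -365783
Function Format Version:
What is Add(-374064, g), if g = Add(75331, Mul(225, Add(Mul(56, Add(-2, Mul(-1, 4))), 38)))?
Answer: -365783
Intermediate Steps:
g = 8281 (g = Add(75331, Mul(225, Add(Mul(56, Add(-2, -4)), 38))) = Add(75331, Mul(225, Add(Mul(56, -6), 38))) = Add(75331, Mul(225, Add(-336, 38))) = Add(75331, Mul(225, -298)) = Add(75331, -67050) = 8281)
Add(-374064, g) = Add(-374064, 8281) = -365783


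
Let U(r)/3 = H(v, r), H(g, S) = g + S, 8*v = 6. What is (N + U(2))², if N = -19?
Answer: 1849/16 ≈ 115.56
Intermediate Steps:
v = ¾ (v = (⅛)*6 = ¾ ≈ 0.75000)
H(g, S) = S + g
U(r) = 9/4 + 3*r (U(r) = 3*(r + ¾) = 3*(¾ + r) = 9/4 + 3*r)
(N + U(2))² = (-19 + (9/4 + 3*2))² = (-19 + (9/4 + 6))² = (-19 + 33/4)² = (-43/4)² = 1849/16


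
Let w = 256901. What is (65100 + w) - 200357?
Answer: 121644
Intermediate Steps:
(65100 + w) - 200357 = (65100 + 256901) - 200357 = 322001 - 200357 = 121644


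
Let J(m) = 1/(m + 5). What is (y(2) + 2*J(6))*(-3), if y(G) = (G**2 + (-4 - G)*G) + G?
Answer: 192/11 ≈ 17.455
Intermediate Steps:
J(m) = 1/(5 + m)
y(G) = G + G**2 + G*(-4 - G) (y(G) = (G**2 + G*(-4 - G)) + G = G + G**2 + G*(-4 - G))
(y(2) + 2*J(6))*(-3) = (-3*2 + 2/(5 + 6))*(-3) = (-6 + 2/11)*(-3) = -64/11*(-3) = 192/11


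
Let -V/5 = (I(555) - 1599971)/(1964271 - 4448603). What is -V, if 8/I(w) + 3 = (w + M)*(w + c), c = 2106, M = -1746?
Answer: 12676786229105/3936739564164 ≈ 3.2201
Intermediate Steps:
I(w) = 8/(-3 + (-1746 + w)*(2106 + w)) (I(w) = 8/(-3 + (w - 1746)*(w + 2106)) = 8/(-3 + (-1746 + w)*(2106 + w)))
V = -12676786229105/3936739564164 (V = -5*(8/(-3677079 + 555² + 360*555) - 1599971)/(1964271 - 4448603) = -5*(8/(-3677079 + 308025 + 199800) - 1599971)/(-2484332) = -5*(8/(-3169254) - 1599971)*(-1)/2484332 = -5*(8*(-1/3169254) - 1599971)*(-1)/2484332 = -5*(-4/1584627 - 1599971)*(-1)/2484332 = -(-12676786229105)*(-1)/(1584627*2484332) = -5*2535357245821/3936739564164 = -12676786229105/3936739564164 ≈ -3.2201)
-V = -1*(-12676786229105/3936739564164) = 12676786229105/3936739564164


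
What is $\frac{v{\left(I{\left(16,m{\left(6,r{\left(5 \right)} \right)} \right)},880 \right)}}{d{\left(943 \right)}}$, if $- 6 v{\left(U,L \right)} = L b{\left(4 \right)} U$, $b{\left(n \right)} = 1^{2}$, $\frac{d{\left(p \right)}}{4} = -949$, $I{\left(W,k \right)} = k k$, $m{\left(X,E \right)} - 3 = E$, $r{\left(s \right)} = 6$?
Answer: $\frac{2970}{949} \approx 3.1296$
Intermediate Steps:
$m{\left(X,E \right)} = 3 + E$
$I{\left(W,k \right)} = k^{2}$
$d{\left(p \right)} = -3796$ ($d{\left(p \right)} = 4 \left(-949\right) = -3796$)
$b{\left(n \right)} = 1$
$v{\left(U,L \right)} = - \frac{L U}{6}$ ($v{\left(U,L \right)} = - \frac{L 1 U}{6} = - \frac{L U}{6}$)
$\frac{v{\left(I{\left(16,m{\left(6,r{\left(5 \right)} \right)} \right)},880 \right)}}{d{\left(943 \right)}} = \frac{\left(- \frac{1}{6}\right) 880 \left(3 + 6\right)^{2}}{-3796} = \left(- \frac{1}{6}\right) 880 \cdot 9^{2} \left(- \frac{1}{3796}\right) = \left(- \frac{1}{6}\right) 880 \cdot 81 \left(- \frac{1}{3796}\right) = \left(-11880\right) \left(- \frac{1}{3796}\right) = \frac{2970}{949}$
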